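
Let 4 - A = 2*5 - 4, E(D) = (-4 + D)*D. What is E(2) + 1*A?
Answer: -6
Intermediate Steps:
E(D) = D*(-4 + D)
A = -2 (A = 4 - (2*5 - 4) = 4 - (10 - 4) = 4 - 1*6 = 4 - 6 = -2)
E(2) + 1*A = 2*(-4 + 2) + 1*(-2) = 2*(-2) - 2 = -4 - 2 = -6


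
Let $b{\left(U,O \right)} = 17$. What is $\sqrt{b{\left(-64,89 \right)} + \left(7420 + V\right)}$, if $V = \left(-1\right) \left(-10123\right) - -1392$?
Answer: $2 \sqrt{4738} \approx 137.67$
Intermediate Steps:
$V = 11515$ ($V = 10123 + 1392 = 11515$)
$\sqrt{b{\left(-64,89 \right)} + \left(7420 + V\right)} = \sqrt{17 + \left(7420 + 11515\right)} = \sqrt{17 + 18935} = \sqrt{18952} = 2 \sqrt{4738}$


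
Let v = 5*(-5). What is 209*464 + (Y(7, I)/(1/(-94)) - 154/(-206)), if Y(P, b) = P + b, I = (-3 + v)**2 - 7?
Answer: 2397917/103 ≈ 23281.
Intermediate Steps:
v = -25
I = 777 (I = (-3 - 25)**2 - 7 = (-28)**2 - 7 = 784 - 7 = 777)
209*464 + (Y(7, I)/(1/(-94)) - 154/(-206)) = 209*464 + ((7 + 777)/(1/(-94)) - 154/(-206)) = 96976 + (784/(-1/94) - 154*(-1/206)) = 96976 + (784*(-94) + 77/103) = 96976 + (-73696 + 77/103) = 96976 - 7590611/103 = 2397917/103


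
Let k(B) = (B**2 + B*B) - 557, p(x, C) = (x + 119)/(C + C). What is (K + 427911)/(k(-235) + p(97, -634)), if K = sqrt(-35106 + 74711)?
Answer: 45215929/11612009 + 28213*sqrt(5)/34836027 ≈ 3.8957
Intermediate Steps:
p(x, C) = (119 + x)/(2*C) (p(x, C) = (119 + x)/((2*C)) = (119 + x)*(1/(2*C)) = (119 + x)/(2*C))
K = 89*sqrt(5) (K = sqrt(39605) = 89*sqrt(5) ≈ 199.01)
k(B) = -557 + 2*B**2 (k(B) = (B**2 + B**2) - 557 = 2*B**2 - 557 = -557 + 2*B**2)
(K + 427911)/(k(-235) + p(97, -634)) = (89*sqrt(5) + 427911)/((-557 + 2*(-235)**2) + (1/2)*(119 + 97)/(-634)) = (427911 + 89*sqrt(5))/((-557 + 2*55225) + (1/2)*(-1/634)*216) = (427911 + 89*sqrt(5))/((-557 + 110450) - 54/317) = (427911 + 89*sqrt(5))/(109893 - 54/317) = (427911 + 89*sqrt(5))/(34836027/317) = (427911 + 89*sqrt(5))*(317/34836027) = 45215929/11612009 + 28213*sqrt(5)/34836027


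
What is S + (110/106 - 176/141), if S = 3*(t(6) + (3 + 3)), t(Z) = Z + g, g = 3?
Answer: 334712/7473 ≈ 44.789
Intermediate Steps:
t(Z) = 3 + Z (t(Z) = Z + 3 = 3 + Z)
S = 45 (S = 3*((3 + 6) + (3 + 3)) = 3*(9 + 6) = 3*15 = 45)
S + (110/106 - 176/141) = 45 + (110/106 - 176/141) = 45 + (110*(1/106) - 176*1/141) = 45 + (55/53 - 176/141) = 45 - 1573/7473 = 334712/7473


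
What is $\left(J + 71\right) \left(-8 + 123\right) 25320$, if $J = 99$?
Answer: $495006000$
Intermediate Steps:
$\left(J + 71\right) \left(-8 + 123\right) 25320 = \left(99 + 71\right) \left(-8 + 123\right) 25320 = 170 \cdot 115 \cdot 25320 = 19550 \cdot 25320 = 495006000$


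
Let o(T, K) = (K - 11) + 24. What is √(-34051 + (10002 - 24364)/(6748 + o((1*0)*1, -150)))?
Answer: 3*I*√165367203617/6611 ≈ 184.53*I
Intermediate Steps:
o(T, K) = 13 + K (o(T, K) = (-11 + K) + 24 = 13 + K)
√(-34051 + (10002 - 24364)/(6748 + o((1*0)*1, -150))) = √(-34051 + (10002 - 24364)/(6748 + (13 - 150))) = √(-34051 - 14362/(6748 - 137)) = √(-34051 - 14362/6611) = √(-225125523/6611) = 3*I*√165367203617/6611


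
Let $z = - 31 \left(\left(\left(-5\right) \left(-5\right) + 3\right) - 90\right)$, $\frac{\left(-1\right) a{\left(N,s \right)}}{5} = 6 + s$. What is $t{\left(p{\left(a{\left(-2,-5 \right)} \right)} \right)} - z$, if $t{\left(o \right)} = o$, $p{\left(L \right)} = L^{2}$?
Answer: $-1897$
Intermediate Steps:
$a{\left(N,s \right)} = -30 - 5 s$ ($a{\left(N,s \right)} = - 5 \left(6 + s\right) = -30 - 5 s$)
$z = 1922$ ($z = - 31 \left(\left(25 + 3\right) - 90\right) = - 31 \left(28 - 90\right) = \left(-31\right) \left(-62\right) = 1922$)
$t{\left(p{\left(a{\left(-2,-5 \right)} \right)} \right)} - z = \left(-30 - -25\right)^{2} - 1922 = \left(-30 + 25\right)^{2} - 1922 = \left(-5\right)^{2} - 1922 = 25 - 1922 = -1897$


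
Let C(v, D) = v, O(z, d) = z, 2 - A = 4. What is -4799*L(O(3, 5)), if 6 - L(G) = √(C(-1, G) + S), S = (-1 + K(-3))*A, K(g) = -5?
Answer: -28794 + 4799*√11 ≈ -12878.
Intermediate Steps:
A = -2 (A = 2 - 1*4 = 2 - 4 = -2)
S = 12 (S = (-1 - 5)*(-2) = -6*(-2) = 12)
L(G) = 6 - √11 (L(G) = 6 - √(-1 + 12) = 6 - √11)
-4799*L(O(3, 5)) = -4799*(6 - √11) = -28794 + 4799*√11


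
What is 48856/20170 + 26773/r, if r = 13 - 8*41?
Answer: -52462177/635355 ≈ -82.571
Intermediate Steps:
r = -315 (r = 13 - 328 = -315)
48856/20170 + 26773/r = 48856/20170 + 26773/(-315) = 48856*(1/20170) + 26773*(-1/315) = 24428/10085 - 26773/315 = -52462177/635355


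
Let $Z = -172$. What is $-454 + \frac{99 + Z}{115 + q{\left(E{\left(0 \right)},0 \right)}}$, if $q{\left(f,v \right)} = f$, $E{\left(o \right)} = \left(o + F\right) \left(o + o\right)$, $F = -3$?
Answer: $- \frac{52283}{115} \approx -454.63$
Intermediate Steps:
$E{\left(o \right)} = 2 o \left(-3 + o\right)$ ($E{\left(o \right)} = \left(o - 3\right) \left(o + o\right) = \left(-3 + o\right) 2 o = 2 o \left(-3 + o\right)$)
$-454 + \frac{99 + Z}{115 + q{\left(E{\left(0 \right)},0 \right)}} = -454 + \frac{99 - 172}{115 + 2 \cdot 0 \left(-3 + 0\right)} = -454 - \frac{73}{115 + 2 \cdot 0 \left(-3\right)} = -454 - \frac{73}{115 + 0} = -454 - \frac{73}{115} = - \frac{52283}{115}$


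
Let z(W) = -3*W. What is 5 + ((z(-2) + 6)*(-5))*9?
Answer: -535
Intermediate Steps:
5 + ((z(-2) + 6)*(-5))*9 = 5 + ((-3*(-2) + 6)*(-5))*9 = 5 + ((6 + 6)*(-5))*9 = 5 + (12*(-5))*9 = 5 - 60*9 = 5 - 540 = -535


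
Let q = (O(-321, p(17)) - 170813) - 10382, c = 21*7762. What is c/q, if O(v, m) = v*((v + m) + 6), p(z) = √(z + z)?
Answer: -6526600080/3204651503 + 26161821*√34/3204651503 ≈ -1.9890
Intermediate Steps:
p(z) = √2*√z (p(z) = √(2*z) = √2*√z)
c = 163002
O(v, m) = v*(6 + m + v) (O(v, m) = v*((m + v) + 6) = v*(6 + m + v))
q = -80080 - 321*√34 (q = (-321*(6 + √2*√17 - 321) - 170813) - 10382 = (-321*(6 + √34 - 321) - 170813) - 10382 = (-321*(-315 + √34) - 170813) - 10382 = ((101115 - 321*√34) - 170813) - 10382 = (-69698 - 321*√34) - 10382 = -80080 - 321*√34 ≈ -81952.)
c/q = 163002/(-80080 - 321*√34)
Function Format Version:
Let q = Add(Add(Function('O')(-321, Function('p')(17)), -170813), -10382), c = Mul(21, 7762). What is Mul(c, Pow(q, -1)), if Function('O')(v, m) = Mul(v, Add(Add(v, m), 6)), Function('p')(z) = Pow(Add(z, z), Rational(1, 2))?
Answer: Add(Rational(-6526600080, 3204651503), Mul(Rational(26161821, 3204651503), Pow(34, Rational(1, 2)))) ≈ -1.9890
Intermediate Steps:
Function('p')(z) = Mul(Pow(2, Rational(1, 2)), Pow(z, Rational(1, 2))) (Function('p')(z) = Pow(Mul(2, z), Rational(1, 2)) = Mul(Pow(2, Rational(1, 2)), Pow(z, Rational(1, 2))))
c = 163002
Function('O')(v, m) = Mul(v, Add(6, m, v)) (Function('O')(v, m) = Mul(v, Add(Add(m, v), 6)) = Mul(v, Add(6, m, v)))
q = Add(-80080, Mul(-321, Pow(34, Rational(1, 2)))) (q = Add(Add(Mul(-321, Add(6, Mul(Pow(2, Rational(1, 2)), Pow(17, Rational(1, 2))), -321)), -170813), -10382) = Add(Add(Mul(-321, Add(6, Pow(34, Rational(1, 2)), -321)), -170813), -10382) = Add(Add(Mul(-321, Add(-315, Pow(34, Rational(1, 2)))), -170813), -10382) = Add(Add(Add(101115, Mul(-321, Pow(34, Rational(1, 2)))), -170813), -10382) = Add(Add(-69698, Mul(-321, Pow(34, Rational(1, 2)))), -10382) = Add(-80080, Mul(-321, Pow(34, Rational(1, 2)))) ≈ -81952.)
Mul(c, Pow(q, -1)) = Mul(163002, Pow(Add(-80080, Mul(-321, Pow(34, Rational(1, 2)))), -1))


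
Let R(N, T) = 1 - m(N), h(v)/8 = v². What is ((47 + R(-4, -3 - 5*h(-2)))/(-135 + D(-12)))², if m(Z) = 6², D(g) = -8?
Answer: 144/20449 ≈ 0.0070419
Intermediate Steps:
h(v) = 8*v²
m(Z) = 36
R(N, T) = -35 (R(N, T) = 1 - 1*36 = 1 - 36 = -35)
((47 + R(-4, -3 - 5*h(-2)))/(-135 + D(-12)))² = ((47 - 35)/(-135 - 8))² = (12/(-143))² = (12*(-1/143))² = (-12/143)² = 144/20449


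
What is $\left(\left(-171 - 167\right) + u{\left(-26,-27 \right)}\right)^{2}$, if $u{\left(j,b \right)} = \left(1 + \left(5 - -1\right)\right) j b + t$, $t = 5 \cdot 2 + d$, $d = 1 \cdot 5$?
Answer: $21077281$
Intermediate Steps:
$d = 5$
$t = 15$ ($t = 5 \cdot 2 + 5 = 10 + 5 = 15$)
$u{\left(j,b \right)} = 15 + 7 b j$ ($u{\left(j,b \right)} = \left(1 + \left(5 - -1\right)\right) j b + 15 = \left(1 + \left(5 + 1\right)\right) j b + 15 = \left(1 + 6\right) j b + 15 = 7 j b + 15 = 7 b j + 15 = 15 + 7 b j$)
$\left(\left(-171 - 167\right) + u{\left(-26,-27 \right)}\right)^{2} = \left(\left(-171 - 167\right) + \left(15 + 7 \left(-27\right) \left(-26\right)\right)\right)^{2} = \left(\left(-171 - 167\right) + \left(15 + 4914\right)\right)^{2} = \left(-338 + 4929\right)^{2} = 4591^{2} = 21077281$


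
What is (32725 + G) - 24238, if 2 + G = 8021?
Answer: 16506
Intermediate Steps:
G = 8019 (G = -2 + 8021 = 8019)
(32725 + G) - 24238 = (32725 + 8019) - 24238 = 40744 - 24238 = 16506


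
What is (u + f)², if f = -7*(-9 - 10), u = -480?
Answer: 120409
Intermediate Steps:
f = 133 (f = -7*(-19) = 133)
(u + f)² = (-480 + 133)² = (-347)² = 120409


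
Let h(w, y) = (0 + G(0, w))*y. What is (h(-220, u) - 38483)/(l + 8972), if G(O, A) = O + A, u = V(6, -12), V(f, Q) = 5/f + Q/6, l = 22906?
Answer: -114679/95634 ≈ -1.1991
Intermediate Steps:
V(f, Q) = 5/f + Q/6 (V(f, Q) = 5/f + Q*(⅙) = 5/f + Q/6)
u = -7/6 (u = 5/6 + (⅙)*(-12) = 5*(⅙) - 2 = ⅚ - 2 = -7/6 ≈ -1.1667)
G(O, A) = A + O
h(w, y) = w*y (h(w, y) = (0 + (w + 0))*y = (0 + w)*y = w*y)
(h(-220, u) - 38483)/(l + 8972) = (-220*(-7/6) - 38483)/(22906 + 8972) = (770/3 - 38483)/31878 = -114679/3*1/31878 = -114679/95634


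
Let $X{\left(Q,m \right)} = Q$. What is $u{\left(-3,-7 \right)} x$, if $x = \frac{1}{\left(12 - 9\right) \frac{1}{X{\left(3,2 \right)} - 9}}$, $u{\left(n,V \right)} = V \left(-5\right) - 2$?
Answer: $-66$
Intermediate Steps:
$u{\left(n,V \right)} = -2 - 5 V$ ($u{\left(n,V \right)} = - 5 V - 2 = -2 - 5 V$)
$x = -2$ ($x = \frac{1}{\left(12 - 9\right) \frac{1}{3 - 9}} = \frac{1}{3 \frac{1}{-6}} = \frac{1}{3 \left(- \frac{1}{6}\right)} = \frac{1}{- \frac{1}{2}} = -2$)
$u{\left(-3,-7 \right)} x = \left(-2 - -35\right) \left(-2\right) = \left(-2 + 35\right) \left(-2\right) = 33 \left(-2\right) = -66$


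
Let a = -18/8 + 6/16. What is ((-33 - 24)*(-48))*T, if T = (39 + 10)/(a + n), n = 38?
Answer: 1072512/289 ≈ 3711.1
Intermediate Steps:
a = -15/8 (a = -18*⅛ + 6*(1/16) = -9/4 + 3/8 = -15/8 ≈ -1.8750)
T = 392/289 (T = (39 + 10)/(-15/8 + 38) = 49/(289/8) = 49*(8/289) = 392/289 ≈ 1.3564)
((-33 - 24)*(-48))*T = ((-33 - 24)*(-48))*(392/289) = -57*(-48)*(392/289) = 2736*(392/289) = 1072512/289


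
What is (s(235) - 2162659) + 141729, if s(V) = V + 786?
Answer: -2019909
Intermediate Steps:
s(V) = 786 + V
(s(235) - 2162659) + 141729 = ((786 + 235) - 2162659) + 141729 = (1021 - 2162659) + 141729 = -2161638 + 141729 = -2019909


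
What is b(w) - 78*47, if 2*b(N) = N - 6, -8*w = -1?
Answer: -58703/16 ≈ -3668.9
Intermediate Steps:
w = ⅛ (w = -⅛*(-1) = ⅛ ≈ 0.12500)
b(N) = -3 + N/2 (b(N) = (N - 6)/2 = (-6 + N)/2 = -3 + N/2)
b(w) - 78*47 = (-3 + (½)*(⅛)) - 78*47 = (-3 + 1/16) - 3666 = -47/16 - 3666 = -58703/16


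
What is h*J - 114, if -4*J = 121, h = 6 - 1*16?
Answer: 377/2 ≈ 188.50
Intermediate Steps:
h = -10 (h = 6 - 16 = -10)
J = -121/4 (J = -¼*121 = -121/4 ≈ -30.250)
h*J - 114 = -10*(-121/4) - 114 = 605/2 - 114 = 377/2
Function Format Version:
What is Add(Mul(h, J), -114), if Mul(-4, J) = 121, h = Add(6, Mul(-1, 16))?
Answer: Rational(377, 2) ≈ 188.50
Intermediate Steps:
h = -10 (h = Add(6, -16) = -10)
J = Rational(-121, 4) (J = Mul(Rational(-1, 4), 121) = Rational(-121, 4) ≈ -30.250)
Add(Mul(h, J), -114) = Add(Mul(-10, Rational(-121, 4)), -114) = Add(Rational(605, 2), -114) = Rational(377, 2)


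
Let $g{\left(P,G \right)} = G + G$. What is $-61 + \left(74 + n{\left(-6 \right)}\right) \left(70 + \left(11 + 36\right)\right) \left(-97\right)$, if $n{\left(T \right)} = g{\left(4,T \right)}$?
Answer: $-703699$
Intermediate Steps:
$g{\left(P,G \right)} = 2 G$
$n{\left(T \right)} = 2 T$
$-61 + \left(74 + n{\left(-6 \right)}\right) \left(70 + \left(11 + 36\right)\right) \left(-97\right) = -61 + \left(74 + 2 \left(-6\right)\right) \left(70 + \left(11 + 36\right)\right) \left(-97\right) = -61 + \left(74 - 12\right) \left(70 + 47\right) \left(-97\right) = -61 + 62 \cdot 117 \left(-97\right) = -61 + 7254 \left(-97\right) = -61 - 703638 = -703699$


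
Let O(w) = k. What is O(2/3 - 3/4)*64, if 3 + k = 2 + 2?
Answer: 64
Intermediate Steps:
k = 1 (k = -3 + (2 + 2) = -3 + 4 = 1)
O(w) = 1
O(2/3 - 3/4)*64 = 1*64 = 64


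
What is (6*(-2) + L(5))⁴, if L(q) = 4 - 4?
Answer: 20736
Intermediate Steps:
L(q) = 0
(6*(-2) + L(5))⁴ = (6*(-2) + 0)⁴ = (-12 + 0)⁴ = (-12)⁴ = 20736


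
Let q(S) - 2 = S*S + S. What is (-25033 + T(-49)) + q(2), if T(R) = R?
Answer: -25074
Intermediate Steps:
q(S) = 2 + S + S² (q(S) = 2 + (S*S + S) = 2 + (S² + S) = 2 + (S + S²) = 2 + S + S²)
(-25033 + T(-49)) + q(2) = (-25033 - 49) + (2 + 2 + 2²) = -25082 + (2 + 2 + 4) = -25082 + 8 = -25074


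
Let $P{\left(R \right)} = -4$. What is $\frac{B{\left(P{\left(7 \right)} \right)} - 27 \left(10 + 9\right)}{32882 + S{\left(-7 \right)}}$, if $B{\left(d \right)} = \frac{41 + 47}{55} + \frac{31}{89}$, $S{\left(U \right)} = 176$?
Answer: $- \frac{113709}{7355405} \approx -0.015459$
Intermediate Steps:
$B{\left(d \right)} = \frac{867}{445}$ ($B{\left(d \right)} = 88 \cdot \frac{1}{55} + 31 \cdot \frac{1}{89} = \frac{8}{5} + \frac{31}{89} = \frac{867}{445}$)
$\frac{B{\left(P{\left(7 \right)} \right)} - 27 \left(10 + 9\right)}{32882 + S{\left(-7 \right)}} = \frac{\frac{867}{445} - 27 \left(10 + 9\right)}{32882 + 176} = \frac{\frac{867}{445} - 513}{33058} = \left(\frac{867}{445} - 513\right) \frac{1}{33058} = \left(- \frac{227418}{445}\right) \frac{1}{33058} = - \frac{113709}{7355405}$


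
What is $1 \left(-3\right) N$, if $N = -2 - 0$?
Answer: $6$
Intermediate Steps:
$N = -2$ ($N = -2 + 0 = -2$)
$1 \left(-3\right) N = 1 \left(-3\right) \left(-2\right) = \left(-3\right) \left(-2\right) = 6$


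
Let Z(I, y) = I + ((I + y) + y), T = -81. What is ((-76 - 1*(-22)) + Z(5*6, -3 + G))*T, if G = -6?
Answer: 972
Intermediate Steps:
Z(I, y) = 2*I + 2*y (Z(I, y) = I + (I + 2*y) = 2*I + 2*y)
((-76 - 1*(-22)) + Z(5*6, -3 + G))*T = ((-76 - 1*(-22)) + (2*(5*6) + 2*(-3 - 6)))*(-81) = ((-76 + 22) + (2*30 + 2*(-9)))*(-81) = (-54 + (60 - 18))*(-81) = (-54 + 42)*(-81) = -12*(-81) = 972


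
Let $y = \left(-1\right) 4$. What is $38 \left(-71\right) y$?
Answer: $10792$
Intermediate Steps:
$y = -4$
$38 \left(-71\right) y = 38 \left(-71\right) \left(-4\right) = \left(-2698\right) \left(-4\right) = 10792$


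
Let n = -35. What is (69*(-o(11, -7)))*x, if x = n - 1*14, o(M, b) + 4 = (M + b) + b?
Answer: -23667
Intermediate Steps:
o(M, b) = -4 + M + 2*b (o(M, b) = -4 + ((M + b) + b) = -4 + (M + 2*b) = -4 + M + 2*b)
x = -49 (x = -35 - 1*14 = -35 - 14 = -49)
(69*(-o(11, -7)))*x = (69*(-(-4 + 11 + 2*(-7))))*(-49) = (69*(-(-4 + 11 - 14)))*(-49) = (69*(-1*(-7)))*(-49) = (69*7)*(-49) = 483*(-49) = -23667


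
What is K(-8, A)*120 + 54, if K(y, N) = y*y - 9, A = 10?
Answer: 6654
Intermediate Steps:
K(y, N) = -9 + y² (K(y, N) = y² - 9 = -9 + y²)
K(-8, A)*120 + 54 = (-9 + (-8)²)*120 + 54 = (-9 + 64)*120 + 54 = 55*120 + 54 = 6600 + 54 = 6654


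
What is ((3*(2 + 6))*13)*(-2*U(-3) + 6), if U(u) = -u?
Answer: 0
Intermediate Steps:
((3*(2 + 6))*13)*(-2*U(-3) + 6) = ((3*(2 + 6))*13)*(-(-2)*(-3) + 6) = ((3*8)*13)*(-2*3 + 6) = (24*13)*(-6 + 6) = 312*0 = 0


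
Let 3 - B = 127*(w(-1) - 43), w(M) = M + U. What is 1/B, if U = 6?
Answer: 1/4829 ≈ 0.00020708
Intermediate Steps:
w(M) = 6 + M (w(M) = M + 6 = 6 + M)
B = 4829 (B = 3 - 127*((6 - 1) - 43) = 3 - 127*(5 - 43) = 3 - 127*(-38) = 3 - 1*(-4826) = 3 + 4826 = 4829)
1/B = 1/4829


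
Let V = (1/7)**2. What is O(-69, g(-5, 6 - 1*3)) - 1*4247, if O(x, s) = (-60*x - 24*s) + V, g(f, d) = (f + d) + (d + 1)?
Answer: -7594/49 ≈ -154.98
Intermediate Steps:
V = 1/49 (V = (1/7)**2 = 1/49 ≈ 0.020408)
g(f, d) = 1 + f + 2*d (g(f, d) = (d + f) + (1 + d) = 1 + f + 2*d)
O(x, s) = 1/49 - 60*x - 24*s (O(x, s) = (-60*x - 24*s) + 1/49 = 1/49 - 60*x - 24*s)
O(-69, g(-5, 6 - 1*3)) - 1*4247 = (1/49 - 60*(-69) - 24*(1 - 5 + 2*(6 - 1*3))) - 1*4247 = (1/49 + 4140 - 24*(1 - 5 + 2*(6 - 3))) - 4247 = (1/49 + 4140 - 24*(1 - 5 + 2*3)) - 4247 = (1/49 + 4140 - 24*(1 - 5 + 6)) - 4247 = (1/49 + 4140 - 24*2) - 4247 = (1/49 + 4140 - 48) - 4247 = 200509/49 - 4247 = -7594/49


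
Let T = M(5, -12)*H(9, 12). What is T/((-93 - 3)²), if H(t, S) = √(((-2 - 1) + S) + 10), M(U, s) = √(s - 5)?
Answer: I*√323/9216 ≈ 0.0019501*I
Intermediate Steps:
M(U, s) = √(-5 + s)
H(t, S) = √(7 + S) (H(t, S) = √((-3 + S) + 10) = √(7 + S))
T = I*√323 (T = √(-5 - 12)*√(7 + 12) = √(-17)*√19 = (I*√17)*√19 = I*√323 ≈ 17.972*I)
T/((-93 - 3)²) = (I*√323)/((-93 - 3)²) = (I*√323)/((-96)²) = (I*√323)/9216 = (I*√323)*(1/9216) = I*√323/9216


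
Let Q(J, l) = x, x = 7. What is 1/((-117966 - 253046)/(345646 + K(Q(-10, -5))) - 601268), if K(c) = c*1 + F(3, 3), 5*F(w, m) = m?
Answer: -432067/259788524721 ≈ -1.6631e-6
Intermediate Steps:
F(w, m) = m/5
Q(J, l) = 7
K(c) = ⅗ + c (K(c) = c*1 + (⅕)*3 = c + ⅗ = ⅗ + c)
1/((-117966 - 253046)/(345646 + K(Q(-10, -5))) - 601268) = 1/((-117966 - 253046)/(345646 + (⅗ + 7)) - 601268) = 1/(-371012/(345646 + 38/5) - 601268) = 1/(-371012/1728268/5 - 601268) = 1/(-371012*5/1728268 - 601268) = 1/(-463765/432067 - 601268) = 1/(-259788524721/432067) = -432067/259788524721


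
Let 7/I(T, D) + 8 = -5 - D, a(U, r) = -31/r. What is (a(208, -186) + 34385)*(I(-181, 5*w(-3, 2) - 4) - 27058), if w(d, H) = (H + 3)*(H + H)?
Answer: -608479015319/654 ≈ -9.3040e+8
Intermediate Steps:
w(d, H) = 2*H*(3 + H) (w(d, H) = (3 + H)*(2*H) = 2*H*(3 + H))
I(T, D) = 7/(-13 - D) (I(T, D) = 7/(-8 + (-5 - D)) = 7/(-13 - D))
(a(208, -186) + 34385)*(I(-181, 5*w(-3, 2) - 4) - 27058) = (-31/(-186) + 34385)*(-7/(13 + (5*(2*2*(3 + 2)) - 4)) - 27058) = (-31*(-1/186) + 34385)*(-7/(13 + (5*(2*2*5) - 4)) - 27058) = (⅙ + 34385)*(-7/(13 + (5*20 - 4)) - 27058) = 206311*(-7/(13 + (100 - 4)) - 27058)/6 = 206311*(-7/(13 + 96) - 27058)/6 = 206311*(-7/109 - 27058)/6 = (206311/6)*(-2949329/109) = -608479015319/654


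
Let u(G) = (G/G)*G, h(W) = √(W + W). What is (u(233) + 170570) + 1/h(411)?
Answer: 170803 + √822/822 ≈ 1.7080e+5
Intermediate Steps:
h(W) = √2*√W (h(W) = √(2*W) = √2*√W)
u(G) = G (u(G) = 1*G = G)
(u(233) + 170570) + 1/h(411) = (233 + 170570) + 1/(√2*√411) = 170803 + 1/(√822) = 170803 + √822/822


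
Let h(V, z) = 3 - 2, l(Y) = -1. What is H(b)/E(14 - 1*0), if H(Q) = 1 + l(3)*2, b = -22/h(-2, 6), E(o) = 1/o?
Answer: -14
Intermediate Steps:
h(V, z) = 1
b = -22 (b = -22/1 = -22*1 = -22)
H(Q) = -1 (H(Q) = 1 - 1*2 = 1 - 2 = -1)
H(b)/E(14 - 1*0) = -1/(1/(14 - 1*0)) = -1/(1/(14 + 0)) = -1/(1/14) = -1/1/14 = -1*14 = -14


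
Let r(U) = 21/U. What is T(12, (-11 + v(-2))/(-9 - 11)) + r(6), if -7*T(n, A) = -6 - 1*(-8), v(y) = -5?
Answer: 45/14 ≈ 3.2143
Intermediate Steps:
T(n, A) = -2/7 (T(n, A) = -(-6 - 1*(-8))/7 = -(-6 + 8)/7 = -1/7*2 = -2/7)
T(12, (-11 + v(-2))/(-9 - 11)) + r(6) = -2/7 + 21/6 = -2/7 + 21*(1/6) = -2/7 + 7/2 = 45/14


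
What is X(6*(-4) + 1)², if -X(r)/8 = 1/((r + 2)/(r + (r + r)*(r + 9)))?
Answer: 2742336/49 ≈ 55966.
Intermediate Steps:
X(r) = -8*(r + 2*r*(9 + r))/(2 + r) (X(r) = -8*(r + (r + r)*(r + 9))/(r + 2) = -8*(r + (2*r)*(9 + r))/(2 + r) = -8*(r + 2*r*(9 + r))/(2 + r))
X(6*(-4) + 1)² = (-8*(6*(-4) + 1)*(19 + 2*(6*(-4) + 1))/(2 + (6*(-4) + 1)))² = (-8*(-24 + 1)*(19 + 2*(-24 + 1))/(2 + (-24 + 1)))² = (-8*(-23)*(19 + 2*(-23))/(2 - 23))² = (-8*(-23)*(19 - 46)/(-21))² = (-8*(-23)*(-1/21)*(-27))² = (1656/7)² = 2742336/49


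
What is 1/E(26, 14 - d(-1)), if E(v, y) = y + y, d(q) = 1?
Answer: 1/26 ≈ 0.038462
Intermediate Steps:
E(v, y) = 2*y
1/E(26, 14 - d(-1)) = 1/(2*(14 - 1*1)) = 1/(2*(14 - 1)) = 1/(2*13) = 1/26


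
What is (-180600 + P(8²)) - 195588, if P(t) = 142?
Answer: -376046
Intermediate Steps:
(-180600 + P(8²)) - 195588 = (-180600 + 142) - 195588 = -180458 - 195588 = -376046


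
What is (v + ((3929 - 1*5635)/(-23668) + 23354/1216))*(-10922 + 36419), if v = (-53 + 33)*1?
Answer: -66256478703/3597536 ≈ -18417.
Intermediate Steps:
v = -20 (v = -20*1 = -20)
(v + ((3929 - 1*5635)/(-23668) + 23354/1216))*(-10922 + 36419) = (-20 + ((3929 - 1*5635)/(-23668) + 23354/1216))*(-10922 + 36419) = (-20 + ((3929 - 5635)*(-1/23668) + 23354*(1/1216)))*25497 = (-20 + (-1706*(-1/23668) + 11677/608))*25497 = (-20 + (853/11834 + 11677/608))*25497 = (-20 + 69352121/3597536)*25497 = -2598599/3597536*25497 = -66256478703/3597536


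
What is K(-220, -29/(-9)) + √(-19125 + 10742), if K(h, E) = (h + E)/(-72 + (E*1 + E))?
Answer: 1951/590 + I*√8383 ≈ 3.3068 + 91.559*I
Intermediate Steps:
K(h, E) = (E + h)/(-72 + 2*E) (K(h, E) = (E + h)/(-72 + (E + E)) = (E + h)/(-72 + 2*E))
K(-220, -29/(-9)) + √(-19125 + 10742) = (-29/(-9) - 220)/(2*(-36 - 29/(-9))) + √(-19125 + 10742) = (-29*(-⅑) - 220)/(2*(-36 - 29*(-⅑))) + √(-8383) = (29/9 - 220)/(2*(-36 + 29/9)) + I*√8383 = (½)*(-1951/9)/(-295/9) + I*√8383 = (½)*(-9/295)*(-1951/9) + I*√8383 = 1951/590 + I*√8383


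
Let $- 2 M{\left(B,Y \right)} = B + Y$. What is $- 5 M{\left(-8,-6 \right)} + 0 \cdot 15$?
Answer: $-35$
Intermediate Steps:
$M{\left(B,Y \right)} = - \frac{B}{2} - \frac{Y}{2}$ ($M{\left(B,Y \right)} = - \frac{B + Y}{2} = - \frac{B}{2} - \frac{Y}{2}$)
$- 5 M{\left(-8,-6 \right)} + 0 \cdot 15 = - 5 \left(\left(- \frac{1}{2}\right) \left(-8\right) - -3\right) + 0 \cdot 15 = - 5 \left(4 + 3\right) + 0 = \left(-5\right) 7 + 0 = -35 + 0 = -35$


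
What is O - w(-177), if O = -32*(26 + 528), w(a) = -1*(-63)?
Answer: -17791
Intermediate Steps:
w(a) = 63
O = -17728 (O = -32*554 = -17728)
O - w(-177) = -17728 - 1*63 = -17728 - 63 = -17791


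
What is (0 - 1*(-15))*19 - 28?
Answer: 257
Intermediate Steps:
(0 - 1*(-15))*19 - 28 = (0 + 15)*19 - 28 = 15*19 - 28 = 285 - 28 = 257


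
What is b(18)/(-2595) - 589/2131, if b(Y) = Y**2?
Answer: -739633/1843315 ≈ -0.40125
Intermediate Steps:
b(18)/(-2595) - 589/2131 = 18**2/(-2595) - 589/2131 = 324*(-1/2595) - 589*1/2131 = -108/865 - 589/2131 = -739633/1843315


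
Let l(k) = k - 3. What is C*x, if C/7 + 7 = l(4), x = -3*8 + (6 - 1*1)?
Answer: 798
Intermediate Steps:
x = -19 (x = -24 + (6 - 1) = -24 + 5 = -19)
l(k) = -3 + k
C = -42 (C = -49 + 7*(-3 + 4) = -49 + 7*1 = -49 + 7 = -42)
C*x = -42*(-19) = 798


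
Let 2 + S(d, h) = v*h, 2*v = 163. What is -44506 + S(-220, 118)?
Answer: -34891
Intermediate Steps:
v = 163/2 (v = (1/2)*163 = 163/2 ≈ 81.500)
S(d, h) = -2 + 163*h/2
-44506 + S(-220, 118) = -44506 + (-2 + (163/2)*118) = -44506 + (-2 + 9617) = -44506 + 9615 = -34891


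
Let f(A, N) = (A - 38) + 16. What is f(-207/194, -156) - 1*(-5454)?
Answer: 1053601/194 ≈ 5430.9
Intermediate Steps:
f(A, N) = -22 + A (f(A, N) = (-38 + A) + 16 = -22 + A)
f(-207/194, -156) - 1*(-5454) = (-22 - 207/194) - 1*(-5454) = (-22 - 207*1/194) + 5454 = (-22 - 207/194) + 5454 = -4475/194 + 5454 = 1053601/194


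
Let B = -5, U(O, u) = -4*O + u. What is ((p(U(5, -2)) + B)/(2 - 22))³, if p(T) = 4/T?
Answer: 185193/10648000 ≈ 0.017392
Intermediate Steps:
U(O, u) = u - 4*O
((p(U(5, -2)) + B)/(2 - 22))³ = ((4/(-2 - 4*5) - 5)/(2 - 22))³ = ((4/(-2 - 20) - 5)/(-20))³ = ((4/(-22) - 5)*(-1/20))³ = ((4*(-1/22) - 5)*(-1/20))³ = ((-2/11 - 5)*(-1/20))³ = (-57/11*(-1/20))³ = (57/220)³ = 185193/10648000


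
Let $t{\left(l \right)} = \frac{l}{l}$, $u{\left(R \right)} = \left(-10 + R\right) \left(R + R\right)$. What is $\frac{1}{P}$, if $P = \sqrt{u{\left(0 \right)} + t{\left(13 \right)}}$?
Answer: $1$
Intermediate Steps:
$u{\left(R \right)} = 2 R \left(-10 + R\right)$ ($u{\left(R \right)} = \left(-10 + R\right) 2 R = 2 R \left(-10 + R\right)$)
$t{\left(l \right)} = 1$
$P = 1$ ($P = \sqrt{2 \cdot 0 \left(-10 + 0\right) + 1} = \sqrt{2 \cdot 0 \left(-10\right) + 1} = \sqrt{0 + 1} = \sqrt{1} = 1$)
$\frac{1}{P} = 1^{-1} = 1$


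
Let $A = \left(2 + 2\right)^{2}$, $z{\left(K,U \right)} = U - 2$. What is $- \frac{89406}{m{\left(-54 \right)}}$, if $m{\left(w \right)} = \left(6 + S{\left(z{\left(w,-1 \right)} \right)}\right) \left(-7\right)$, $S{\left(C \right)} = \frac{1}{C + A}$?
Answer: $\frac{1162278}{553} \approx 2101.8$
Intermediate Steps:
$z{\left(K,U \right)} = -2 + U$ ($z{\left(K,U \right)} = U - 2 = -2 + U$)
$A = 16$ ($A = 4^{2} = 16$)
$S{\left(C \right)} = \frac{1}{16 + C}$ ($S{\left(C \right)} = \frac{1}{C + 16} = \frac{1}{16 + C}$)
$m{\left(w \right)} = - \frac{553}{13}$ ($m{\left(w \right)} = \left(6 + \frac{1}{16 - 3}\right) \left(-7\right) = \left(6 + \frac{1}{13}\right) \left(-7\right) = \frac{79}{13} \left(-7\right) = - \frac{553}{13}$)
$- \frac{89406}{m{\left(-54 \right)}} = - \frac{89406}{- \frac{553}{13}} = \left(-89406\right) \left(- \frac{13}{553}\right) = \frac{1162278}{553}$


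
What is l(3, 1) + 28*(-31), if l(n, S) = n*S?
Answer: -865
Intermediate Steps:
l(n, S) = S*n
l(3, 1) + 28*(-31) = 1*3 + 28*(-31) = 3 - 868 = -865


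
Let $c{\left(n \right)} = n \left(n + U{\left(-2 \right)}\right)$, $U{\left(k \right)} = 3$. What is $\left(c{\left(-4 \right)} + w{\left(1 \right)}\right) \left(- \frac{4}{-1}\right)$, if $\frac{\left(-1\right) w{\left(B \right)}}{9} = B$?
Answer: $-20$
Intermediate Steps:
$w{\left(B \right)} = - 9 B$
$c{\left(n \right)} = n \left(3 + n\right)$ ($c{\left(n \right)} = n \left(n + 3\right) = n \left(3 + n\right)$)
$\left(c{\left(-4 \right)} + w{\left(1 \right)}\right) \left(- \frac{4}{-1}\right) = \left(- 4 \left(3 - 4\right) - 9\right) \left(- \frac{4}{-1}\right) = \left(\left(-4\right) \left(-1\right) - 9\right) \left(\left(-4\right) \left(-1\right)\right) = \left(4 - 9\right) 4 = \left(-5\right) 4 = -20$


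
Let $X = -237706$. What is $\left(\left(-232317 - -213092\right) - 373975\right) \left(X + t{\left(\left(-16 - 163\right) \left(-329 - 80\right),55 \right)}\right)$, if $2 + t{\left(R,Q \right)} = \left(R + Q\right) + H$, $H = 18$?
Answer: $64651516800$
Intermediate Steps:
$t{\left(R,Q \right)} = 16 + Q + R$ ($t{\left(R,Q \right)} = -2 + \left(\left(R + Q\right) + 18\right) = -2 + \left(\left(Q + R\right) + 18\right) = -2 + \left(18 + Q + R\right) = 16 + Q + R$)
$\left(\left(-232317 - -213092\right) - 373975\right) \left(X + t{\left(\left(-16 - 163\right) \left(-329 - 80\right),55 \right)}\right) = \left(\left(-232317 - -213092\right) - 373975\right) \left(-237706 + \left(16 + 55 + \left(-16 - 163\right) \left(-329 - 80\right)\right)\right) = \left(\left(-232317 + 213092\right) - 373975\right) \left(-237706 + \left(16 + 55 - -73211\right)\right) = \left(-19225 - 373975\right) \left(-237706 + \left(16 + 55 + 73211\right)\right) = - 393200 \left(-237706 + 73282\right) = \left(-393200\right) \left(-164424\right) = 64651516800$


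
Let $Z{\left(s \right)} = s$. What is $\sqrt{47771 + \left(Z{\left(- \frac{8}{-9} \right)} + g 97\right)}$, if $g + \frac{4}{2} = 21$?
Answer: $\frac{\sqrt{446534}}{3} \approx 222.74$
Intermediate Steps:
$g = 19$ ($g = -2 + 21 = 19$)
$\sqrt{47771 + \left(Z{\left(- \frac{8}{-9} \right)} + g 97\right)} = \sqrt{47771 + \left(- \frac{8}{-9} + 19 \cdot 97\right)} = \sqrt{47771 + \left(\left(-8\right) \left(- \frac{1}{9}\right) + 1843\right)} = \sqrt{47771 + \left(\frac{8}{9} + 1843\right)} = \sqrt{47771 + \frac{16595}{9}} = \sqrt{\frac{446534}{9}} = \frac{\sqrt{446534}}{3}$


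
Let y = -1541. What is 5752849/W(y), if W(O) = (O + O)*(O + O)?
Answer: 5752849/9498724 ≈ 0.60564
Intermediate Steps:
W(O) = 4*O² (W(O) = (2*O)*(2*O) = 4*O²)
5752849/W(y) = 5752849/((4*(-1541)²)) = 5752849/((4*2374681)) = 5752849/9498724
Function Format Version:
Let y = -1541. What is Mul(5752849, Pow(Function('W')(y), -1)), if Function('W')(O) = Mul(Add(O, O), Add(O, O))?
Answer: Rational(5752849, 9498724) ≈ 0.60564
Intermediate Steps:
Function('W')(O) = Mul(4, Pow(O, 2)) (Function('W')(O) = Mul(Mul(2, O), Mul(2, O)) = Mul(4, Pow(O, 2)))
Mul(5752849, Pow(Function('W')(y), -1)) = Mul(5752849, Pow(Mul(4, Pow(-1541, 2)), -1)) = Mul(5752849, Pow(Mul(4, 2374681), -1)) = Mul(5752849, Pow(9498724, -1)) = Mul(5752849, Rational(1, 9498724)) = Rational(5752849, 9498724)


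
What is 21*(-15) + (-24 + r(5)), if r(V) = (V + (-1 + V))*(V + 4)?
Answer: -258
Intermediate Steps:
r(V) = (-1 + 2*V)*(4 + V)
21*(-15) + (-24 + r(5)) = 21*(-15) + (-24 + (-4 + 2*5² + 7*5)) = -315 + (-24 + (-4 + 2*25 + 35)) = -315 + (-24 + (-4 + 50 + 35)) = -315 + (-24 + 81) = -315 + 57 = -258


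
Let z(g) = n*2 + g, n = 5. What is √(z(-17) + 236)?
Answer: √229 ≈ 15.133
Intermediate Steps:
z(g) = 10 + g (z(g) = 5*2 + g = 10 + g)
√(z(-17) + 236) = √((10 - 17) + 236) = √(-7 + 236) = √229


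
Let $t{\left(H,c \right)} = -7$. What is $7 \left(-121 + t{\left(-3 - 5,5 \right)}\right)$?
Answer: $-896$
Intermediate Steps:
$7 \left(-121 + t{\left(-3 - 5,5 \right)}\right) = 7 \left(-121 - 7\right) = 7 \left(-128\right) = -896$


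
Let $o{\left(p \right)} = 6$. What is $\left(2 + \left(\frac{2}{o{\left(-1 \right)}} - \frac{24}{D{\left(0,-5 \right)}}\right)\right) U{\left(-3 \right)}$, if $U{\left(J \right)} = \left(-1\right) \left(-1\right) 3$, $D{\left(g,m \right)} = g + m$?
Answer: $\frac{107}{5} \approx 21.4$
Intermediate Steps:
$U{\left(J \right)} = 3$ ($U{\left(J \right)} = 1 \cdot 3 = 3$)
$\left(2 + \left(\frac{2}{o{\left(-1 \right)}} - \frac{24}{D{\left(0,-5 \right)}}\right)\right) U{\left(-3 \right)} = \left(2 - \left(- \frac{1}{3} + \frac{24}{0 - 5}\right)\right) 3 = \left(2 + \left(2 \cdot \frac{1}{6} - \frac{24}{-5}\right)\right) 3 = \left(2 + \left(\frac{1}{3} - - \frac{24}{5}\right)\right) 3 = \left(2 + \left(\frac{1}{3} + \frac{24}{5}\right)\right) 3 = \left(2 + \frac{77}{15}\right) 3 = \frac{107}{15} \cdot 3 = \frac{107}{5}$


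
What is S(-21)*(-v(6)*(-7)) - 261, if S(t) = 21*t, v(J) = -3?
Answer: 9000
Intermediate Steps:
S(-21)*(-v(6)*(-7)) - 261 = (21*(-21))*(-1*(-3)*(-7)) - 261 = -1323*(-7) - 261 = -441*(-21) - 261 = 9261 - 261 = 9000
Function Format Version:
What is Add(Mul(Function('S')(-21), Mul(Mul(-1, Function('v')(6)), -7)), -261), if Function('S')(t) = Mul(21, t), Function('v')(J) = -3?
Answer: 9000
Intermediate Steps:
Add(Mul(Function('S')(-21), Mul(Mul(-1, Function('v')(6)), -7)), -261) = Add(Mul(Mul(21, -21), Mul(Mul(-1, -3), -7)), -261) = Add(Mul(-441, Mul(3, -7)), -261) = Add(Mul(-441, -21), -261) = Add(9261, -261) = 9000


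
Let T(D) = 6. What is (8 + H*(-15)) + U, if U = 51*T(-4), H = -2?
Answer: 344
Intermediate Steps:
U = 306 (U = 51*6 = 306)
(8 + H*(-15)) + U = (8 - 2*(-15)) + 306 = (8 + 30) + 306 = 38 + 306 = 344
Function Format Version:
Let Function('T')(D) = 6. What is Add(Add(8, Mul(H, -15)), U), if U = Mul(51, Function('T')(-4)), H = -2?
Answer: 344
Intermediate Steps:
U = 306 (U = Mul(51, 6) = 306)
Add(Add(8, Mul(H, -15)), U) = Add(Add(8, Mul(-2, -15)), 306) = Add(Add(8, 30), 306) = Add(38, 306) = 344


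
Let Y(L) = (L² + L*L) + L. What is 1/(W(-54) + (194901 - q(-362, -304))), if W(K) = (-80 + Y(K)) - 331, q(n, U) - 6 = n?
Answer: 1/200624 ≈ 4.9844e-6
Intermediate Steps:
Y(L) = L + 2*L² (Y(L) = (L² + L²) + L = 2*L² + L = L + 2*L²)
q(n, U) = 6 + n
W(K) = -411 + K*(1 + 2*K) (W(K) = (-80 + K*(1 + 2*K)) - 331 = -411 + K*(1 + 2*K))
1/(W(-54) + (194901 - q(-362, -304))) = 1/((-411 - 54*(1 + 2*(-54))) + (194901 - (6 - 362))) = 1/((-411 - 54*(1 - 108)) + (194901 - 1*(-356))) = 1/((-411 - 54*(-107)) + (194901 + 356)) = 1/((-411 + 5778) + 195257) = 1/(5367 + 195257) = 1/200624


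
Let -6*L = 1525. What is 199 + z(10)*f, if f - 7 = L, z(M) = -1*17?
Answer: 26405/6 ≈ 4400.8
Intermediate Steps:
L = -1525/6 (L = -1/6*1525 = -1525/6 ≈ -254.17)
z(M) = -17
f = -1483/6 (f = 7 - 1525/6 = -1483/6 ≈ -247.17)
199 + z(10)*f = 199 - 17*(-1483/6) = 199 + 25211/6 = 26405/6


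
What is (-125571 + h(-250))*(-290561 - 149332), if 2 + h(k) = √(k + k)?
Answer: 55238683689 - 4398930*I*√5 ≈ 5.5239e+10 - 9.8363e+6*I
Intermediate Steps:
h(k) = -2 + √2*√k (h(k) = -2 + √(k + k) = -2 + √(2*k) = -2 + √2*√k)
(-125571 + h(-250))*(-290561 - 149332) = (-125571 + (-2 + √2*√(-250)))*(-290561 - 149332) = (-125571 + (-2 + √2*(5*I*√10)))*(-439893) = (-125571 + (-2 + 10*I*√5))*(-439893) = (-125573 + 10*I*√5)*(-439893) = 55238683689 - 4398930*I*√5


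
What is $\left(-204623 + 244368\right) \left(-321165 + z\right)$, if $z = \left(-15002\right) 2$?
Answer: $-13957211905$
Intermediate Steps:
$z = -30004$
$\left(-204623 + 244368\right) \left(-321165 + z\right) = \left(-204623 + 244368\right) \left(-321165 - 30004\right) = 39745 \left(-351169\right) = -13957211905$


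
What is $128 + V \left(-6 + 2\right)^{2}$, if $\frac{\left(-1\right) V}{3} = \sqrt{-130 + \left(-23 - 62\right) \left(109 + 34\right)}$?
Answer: $128 - 144 i \sqrt{1365} \approx 128.0 - 5320.2 i$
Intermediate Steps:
$V = - 9 i \sqrt{1365}$ ($V = - 3 \sqrt{-130 + \left(-23 - 62\right) \left(109 + 34\right)} = - 3 \sqrt{-130 - 12155} = - 3 \sqrt{-12285} = - 3 \cdot 3 i \sqrt{1365} = - 9 i \sqrt{1365} \approx - 332.51 i$)
$128 + V \left(-6 + 2\right)^{2} = 128 + - 9 i \sqrt{1365} \left(-6 + 2\right)^{2} = 128 + - 9 i \sqrt{1365} \left(-4\right)^{2} = 128 + - 9 i \sqrt{1365} \cdot 16 = 128 - 144 i \sqrt{1365}$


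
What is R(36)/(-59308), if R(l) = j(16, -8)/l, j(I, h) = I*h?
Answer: 8/133443 ≈ 5.9951e-5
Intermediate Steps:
R(l) = -128/l (R(l) = (16*(-8))/l = -128/l)
R(36)/(-59308) = -128/36/(-59308) = -128*1/36*(-1/59308) = -32/9*(-1/59308) = 8/133443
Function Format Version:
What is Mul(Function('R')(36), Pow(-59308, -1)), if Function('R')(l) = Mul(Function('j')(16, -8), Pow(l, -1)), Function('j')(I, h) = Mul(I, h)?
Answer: Rational(8, 133443) ≈ 5.9951e-5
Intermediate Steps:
Function('R')(l) = Mul(-128, Pow(l, -1)) (Function('R')(l) = Mul(Mul(16, -8), Pow(l, -1)) = Mul(-128, Pow(l, -1)))
Mul(Function('R')(36), Pow(-59308, -1)) = Mul(Mul(-128, Pow(36, -1)), Pow(-59308, -1)) = Mul(Mul(-128, Rational(1, 36)), Rational(-1, 59308)) = Mul(Rational(-32, 9), Rational(-1, 59308)) = Rational(8, 133443)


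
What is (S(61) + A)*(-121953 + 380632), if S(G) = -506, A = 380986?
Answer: 98422185920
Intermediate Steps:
(S(61) + A)*(-121953 + 380632) = (-506 + 380986)*(-121953 + 380632) = 380480*258679 = 98422185920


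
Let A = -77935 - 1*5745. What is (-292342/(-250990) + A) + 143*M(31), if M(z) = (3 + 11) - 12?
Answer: -10465383859/125495 ≈ -83393.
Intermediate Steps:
M(z) = 2 (M(z) = 14 - 12 = 2)
A = -83680 (A = -77935 - 5745 = -83680)
(-292342/(-250990) + A) + 143*M(31) = (-292342/(-250990) - 83680) + 143*2 = (-292342*(-1/250990) - 83680) + 286 = (146171/125495 - 83680) + 286 = -10501275429/125495 + 286 = -10465383859/125495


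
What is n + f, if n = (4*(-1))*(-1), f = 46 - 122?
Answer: -72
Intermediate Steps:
f = -76
n = 4 (n = -4*(-1) = 4)
n + f = 4 - 76 = -72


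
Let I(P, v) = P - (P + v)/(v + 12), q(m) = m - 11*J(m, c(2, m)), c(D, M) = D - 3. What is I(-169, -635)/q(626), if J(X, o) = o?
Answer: -106091/396851 ≈ -0.26733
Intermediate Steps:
c(D, M) = -3 + D
q(m) = 11 + m (q(m) = m - 11*(-3 + 2) = m - 11*(-1) = m + 11 = 11 + m)
I(P, v) = P - (P + v)/(12 + v)
I(-169, -635)/q(626) = ((-1*(-635) + 11*(-169) - 169*(-635))/(12 - 635))/(11 + 626) = ((635 - 1859 + 107315)/(-623))/637 = -1/623*106091*(1/637) = -106091/623*1/637 = -106091/396851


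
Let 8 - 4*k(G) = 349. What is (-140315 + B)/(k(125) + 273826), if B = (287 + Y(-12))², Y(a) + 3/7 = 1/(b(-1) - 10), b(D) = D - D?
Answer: -285420691/1341329675 ≈ -0.21279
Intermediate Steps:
k(G) = -341/4 (k(G) = 2 - ¼*349 = 2 - 349/4 = -341/4)
b(D) = 0
Y(a) = -37/70 (Y(a) = -3/7 + 1/(0 - 10) = -3/7 + 1/(-10) = -3/7 - ⅒ = -37/70)
B = 402122809/4900 (B = (287 - 37/70)² = (20053/70)² = 402122809/4900 ≈ 82066.)
(-140315 + B)/(k(125) + 273826) = (-140315 + 402122809/4900)/(-341/4 + 273826) = -285420691/(4900*1094963/4) = -285420691/4900*4/1094963 = -285420691/1341329675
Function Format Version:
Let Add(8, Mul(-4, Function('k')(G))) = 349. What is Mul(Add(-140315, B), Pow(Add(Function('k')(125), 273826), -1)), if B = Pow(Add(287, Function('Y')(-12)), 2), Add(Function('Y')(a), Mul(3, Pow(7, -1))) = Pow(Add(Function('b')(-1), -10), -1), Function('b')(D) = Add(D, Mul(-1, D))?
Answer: Rational(-285420691, 1341329675) ≈ -0.21279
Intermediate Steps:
Function('k')(G) = Rational(-341, 4) (Function('k')(G) = Add(2, Mul(Rational(-1, 4), 349)) = Add(2, Rational(-349, 4)) = Rational(-341, 4))
Function('b')(D) = 0
Function('Y')(a) = Rational(-37, 70) (Function('Y')(a) = Add(Rational(-3, 7), Pow(Add(0, -10), -1)) = Add(Rational(-3, 7), Pow(-10, -1)) = Add(Rational(-3, 7), Rational(-1, 10)) = Rational(-37, 70))
B = Rational(402122809, 4900) (B = Pow(Add(287, Rational(-37, 70)), 2) = Pow(Rational(20053, 70), 2) = Rational(402122809, 4900) ≈ 82066.)
Mul(Add(-140315, B), Pow(Add(Function('k')(125), 273826), -1)) = Mul(Add(-140315, Rational(402122809, 4900)), Pow(Add(Rational(-341, 4), 273826), -1)) = Mul(Rational(-285420691, 4900), Pow(Rational(1094963, 4), -1)) = Mul(Rational(-285420691, 4900), Rational(4, 1094963)) = Rational(-285420691, 1341329675)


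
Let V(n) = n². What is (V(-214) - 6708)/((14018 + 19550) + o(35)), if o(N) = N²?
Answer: 39088/34793 ≈ 1.1234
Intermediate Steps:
(V(-214) - 6708)/((14018 + 19550) + o(35)) = ((-214)² - 6708)/((14018 + 19550) + 35²) = (45796 - 6708)/(33568 + 1225) = 39088/34793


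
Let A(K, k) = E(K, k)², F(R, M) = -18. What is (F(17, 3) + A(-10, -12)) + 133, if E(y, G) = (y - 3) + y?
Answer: 644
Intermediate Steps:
E(y, G) = -3 + 2*y (E(y, G) = (-3 + y) + y = -3 + 2*y)
A(K, k) = (-3 + 2*K)²
(F(17, 3) + A(-10, -12)) + 133 = (-18 + (-3 + 2*(-10))²) + 133 = (-18 + (-3 - 20)²) + 133 = (-18 + (-23)²) + 133 = (-18 + 529) + 133 = 511 + 133 = 644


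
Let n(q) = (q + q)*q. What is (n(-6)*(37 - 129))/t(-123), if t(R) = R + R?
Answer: 1104/41 ≈ 26.927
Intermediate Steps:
n(q) = 2*q**2 (n(q) = (2*q)*q = 2*q**2)
t(R) = 2*R
(n(-6)*(37 - 129))/t(-123) = ((2*(-6)**2)*(37 - 129))/((2*(-123))) = ((2*36)*(-92))/(-246) = (72*(-92))*(-1/246) = -6624*(-1/246) = 1104/41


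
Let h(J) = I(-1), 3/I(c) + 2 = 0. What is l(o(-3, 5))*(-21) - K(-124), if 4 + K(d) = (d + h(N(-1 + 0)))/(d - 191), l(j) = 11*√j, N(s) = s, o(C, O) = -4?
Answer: 2269/630 - 462*I ≈ 3.6016 - 462.0*I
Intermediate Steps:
I(c) = -3/2 (I(c) = 3/(-2 + 0) = 3/(-2) = 3*(-½) = -3/2)
h(J) = -3/2
K(d) = -4 + (-3/2 + d)/(-191 + d) (K(d) = -4 + (d - 3/2)/(d - 191) = -4 + (-3/2 + d)/(-191 + d))
l(o(-3, 5))*(-21) - K(-124) = (11*√(-4))*(-21) - (1525 - 6*(-124))/(2*(-191 - 124)) = (11*(2*I))*(-21) - (1525 + 744)/(2*(-315)) = (22*I)*(-21) - (-1)*2269/(2*315) = -462*I - 1*(-2269/630) = -462*I + 2269/630 = 2269/630 - 462*I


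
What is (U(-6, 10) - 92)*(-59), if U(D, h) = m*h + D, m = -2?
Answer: 6962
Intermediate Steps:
U(D, h) = D - 2*h (U(D, h) = -2*h + D = D - 2*h)
(U(-6, 10) - 92)*(-59) = ((-6 - 2*10) - 92)*(-59) = ((-6 - 20) - 92)*(-59) = (-26 - 92)*(-59) = -118*(-59) = 6962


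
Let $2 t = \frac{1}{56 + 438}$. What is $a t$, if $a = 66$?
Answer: $\frac{33}{494} \approx 0.066802$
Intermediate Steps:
$t = \frac{1}{988}$ ($t = \frac{1}{2 \left(56 + 438\right)} = \frac{1}{2 \cdot 494} = \frac{1}{2} \cdot \frac{1}{494} = \frac{1}{988} \approx 0.0010121$)
$a t = 66 \cdot \frac{1}{988} = \frac{33}{494}$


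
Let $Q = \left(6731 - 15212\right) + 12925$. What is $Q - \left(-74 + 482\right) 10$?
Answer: $364$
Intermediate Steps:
$Q = 4444$ ($Q = -8481 + 12925 = 4444$)
$Q - \left(-74 + 482\right) 10 = 4444 - \left(-74 + 482\right) 10 = 4444 - 408 \cdot 10 = 4444 - 4080 = 364$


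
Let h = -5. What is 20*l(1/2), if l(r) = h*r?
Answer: -50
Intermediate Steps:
l(r) = -5*r
20*l(1/2) = 20*(-5/2) = -50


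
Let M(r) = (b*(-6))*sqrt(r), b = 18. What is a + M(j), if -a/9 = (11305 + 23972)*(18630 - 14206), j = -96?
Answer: -1404589032 - 432*I*sqrt(6) ≈ -1.4046e+9 - 1058.2*I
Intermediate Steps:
M(r) = -108*sqrt(r) (M(r) = (18*(-6))*sqrt(r) = -108*sqrt(r))
a = -1404589032 (a = -9*(11305 + 23972)*(18630 - 14206) = -317493*4424 = -9*156065448 = -1404589032)
a + M(j) = -1404589032 - 432*I*sqrt(6)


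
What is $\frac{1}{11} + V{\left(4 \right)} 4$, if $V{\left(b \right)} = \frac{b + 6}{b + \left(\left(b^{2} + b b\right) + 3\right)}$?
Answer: $\frac{479}{429} \approx 1.1166$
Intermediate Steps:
$V{\left(b \right)} = \frac{6 + b}{3 + b + 2 b^{2}}$ ($V{\left(b \right)} = \frac{6 + b}{b + \left(\left(b^{2} + b^{2}\right) + 3\right)} = \frac{6 + b}{b + \left(2 b^{2} + 3\right)} = \frac{6 + b}{b + \left(3 + 2 b^{2}\right)} = \frac{6 + b}{3 + b + 2 b^{2}}$)
$\frac{1}{11} + V{\left(4 \right)} 4 = \frac{1}{11} + \frac{6 + 4}{3 + 4 + 2 \cdot 4^{2}} \cdot 4 = \frac{1}{11} + \frac{1}{3 + 4 + 2 \cdot 16} \cdot 10 \cdot 4 = \frac{1}{11} + \frac{1}{3 + 4 + 32} \cdot 10 \cdot 4 = \frac{1}{11} + \frac{1}{39} \cdot 10 \cdot 4 = \frac{1}{11} + \frac{10}{39} \cdot 4 = \frac{1}{11} + \frac{40}{39} = \frac{479}{429}$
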